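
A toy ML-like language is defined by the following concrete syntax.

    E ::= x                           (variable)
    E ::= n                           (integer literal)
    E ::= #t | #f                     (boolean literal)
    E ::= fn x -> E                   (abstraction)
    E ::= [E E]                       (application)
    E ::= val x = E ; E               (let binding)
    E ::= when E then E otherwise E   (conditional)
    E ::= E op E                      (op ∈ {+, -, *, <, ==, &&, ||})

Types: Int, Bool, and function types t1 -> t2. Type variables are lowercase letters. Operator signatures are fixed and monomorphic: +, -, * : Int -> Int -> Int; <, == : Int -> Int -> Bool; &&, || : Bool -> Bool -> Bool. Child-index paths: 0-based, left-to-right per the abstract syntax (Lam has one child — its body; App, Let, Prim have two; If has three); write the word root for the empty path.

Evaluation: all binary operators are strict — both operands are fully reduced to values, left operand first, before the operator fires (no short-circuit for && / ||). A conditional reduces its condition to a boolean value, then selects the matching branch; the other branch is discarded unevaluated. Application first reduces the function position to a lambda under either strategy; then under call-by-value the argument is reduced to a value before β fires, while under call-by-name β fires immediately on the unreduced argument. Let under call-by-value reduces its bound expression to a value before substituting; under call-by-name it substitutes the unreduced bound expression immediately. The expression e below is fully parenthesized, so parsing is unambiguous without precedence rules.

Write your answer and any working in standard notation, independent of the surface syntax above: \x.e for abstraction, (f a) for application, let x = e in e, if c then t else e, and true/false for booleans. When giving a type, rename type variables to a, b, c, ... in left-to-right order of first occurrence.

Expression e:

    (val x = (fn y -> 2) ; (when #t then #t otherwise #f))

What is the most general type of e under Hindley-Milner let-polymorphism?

Working:
\y._ : a -> Int
let x : forall. a -> Int
  unify Bool ~ Bool
  unify Bool ~ Bool

Answer: Bool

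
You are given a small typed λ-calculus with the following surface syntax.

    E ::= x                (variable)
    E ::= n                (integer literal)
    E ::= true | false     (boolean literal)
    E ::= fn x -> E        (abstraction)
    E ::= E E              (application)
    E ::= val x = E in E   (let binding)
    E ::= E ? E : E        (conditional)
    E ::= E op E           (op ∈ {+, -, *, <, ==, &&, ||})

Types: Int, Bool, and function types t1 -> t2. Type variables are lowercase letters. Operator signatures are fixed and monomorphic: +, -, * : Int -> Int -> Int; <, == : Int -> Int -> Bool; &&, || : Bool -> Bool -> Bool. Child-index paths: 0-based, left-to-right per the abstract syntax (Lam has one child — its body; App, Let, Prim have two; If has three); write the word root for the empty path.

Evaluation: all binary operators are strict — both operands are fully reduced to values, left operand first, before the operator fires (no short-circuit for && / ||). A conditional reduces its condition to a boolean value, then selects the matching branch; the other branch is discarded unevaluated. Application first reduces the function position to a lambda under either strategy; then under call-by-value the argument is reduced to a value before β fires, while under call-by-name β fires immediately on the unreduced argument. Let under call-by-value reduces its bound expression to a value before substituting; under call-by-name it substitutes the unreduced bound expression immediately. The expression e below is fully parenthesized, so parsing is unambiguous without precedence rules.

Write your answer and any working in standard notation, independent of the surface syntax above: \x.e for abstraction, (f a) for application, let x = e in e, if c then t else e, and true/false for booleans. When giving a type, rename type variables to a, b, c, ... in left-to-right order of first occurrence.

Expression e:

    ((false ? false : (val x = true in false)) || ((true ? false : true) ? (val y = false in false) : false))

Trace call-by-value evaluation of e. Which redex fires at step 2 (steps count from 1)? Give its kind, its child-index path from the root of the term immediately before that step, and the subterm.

Working:
step 0: ((if false then false else (let x = true in false)) || (if (if true then false else true) then (let y = false in false) else false))
step 1: [if@0] ((let x = true in false) || (if (if true then false else true) then (let y = false in false) else false))
step 2: [let@0] (false || (if (if true then false else true) then (let y = false in false) else false))

Answer: let at 0 : (let x = true in false)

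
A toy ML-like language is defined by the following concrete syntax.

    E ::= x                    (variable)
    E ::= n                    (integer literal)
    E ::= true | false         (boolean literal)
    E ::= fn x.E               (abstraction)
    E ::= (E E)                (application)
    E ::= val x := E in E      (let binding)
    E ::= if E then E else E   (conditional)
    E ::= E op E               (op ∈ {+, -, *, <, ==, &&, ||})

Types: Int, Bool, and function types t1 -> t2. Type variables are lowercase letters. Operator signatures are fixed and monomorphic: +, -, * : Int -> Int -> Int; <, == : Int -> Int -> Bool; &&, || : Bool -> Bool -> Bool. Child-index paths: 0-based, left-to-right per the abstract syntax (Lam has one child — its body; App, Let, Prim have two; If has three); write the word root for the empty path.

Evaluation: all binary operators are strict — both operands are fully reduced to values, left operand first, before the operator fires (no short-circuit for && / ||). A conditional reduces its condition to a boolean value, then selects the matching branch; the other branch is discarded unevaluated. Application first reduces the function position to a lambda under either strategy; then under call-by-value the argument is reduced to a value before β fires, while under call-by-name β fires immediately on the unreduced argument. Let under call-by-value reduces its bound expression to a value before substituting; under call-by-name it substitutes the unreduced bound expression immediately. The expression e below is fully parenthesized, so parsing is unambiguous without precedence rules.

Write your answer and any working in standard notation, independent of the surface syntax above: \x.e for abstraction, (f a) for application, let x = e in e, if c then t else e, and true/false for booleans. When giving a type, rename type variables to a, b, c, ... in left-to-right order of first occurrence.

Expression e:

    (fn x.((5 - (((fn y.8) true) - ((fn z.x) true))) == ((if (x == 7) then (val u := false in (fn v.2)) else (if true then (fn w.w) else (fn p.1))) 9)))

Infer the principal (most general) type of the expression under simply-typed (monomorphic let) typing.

Derivation:
  unify Int ~ Int
\y._ : b -> Int
  unify b -> Int ~ Bool -> c
  unify b ~ Bool
  unify Int ~ c
_ _ : Int
  unify Int ~ Int
x : a
\z._ : d -> a
  unify d -> a ~ Bool -> e
  unify d ~ Bool
  unify a ~ e
_ _ : e
  unify e ~ Int
  unify Int ~ Int
  unify Int ~ Int
x : Int
  unify Int ~ Int
  unify Int ~ Int
  unify Bool ~ Bool
let u : Bool
\v._ : f -> Int
  unify Bool ~ Bool
w : g
\w._ : g -> g
\p._ : h -> Int
  unify g -> g ~ h -> Int
  unify g ~ h
  unify h ~ Int
  unify f -> Int ~ Int -> Int
  unify f ~ Int
  unify Int ~ Int
  unify Int -> Int ~ Int -> i
  unify Int ~ Int
  unify Int ~ i
_ _ : Int
  unify Int ~ Int
\x._ : Int -> Bool

Answer: Int -> Bool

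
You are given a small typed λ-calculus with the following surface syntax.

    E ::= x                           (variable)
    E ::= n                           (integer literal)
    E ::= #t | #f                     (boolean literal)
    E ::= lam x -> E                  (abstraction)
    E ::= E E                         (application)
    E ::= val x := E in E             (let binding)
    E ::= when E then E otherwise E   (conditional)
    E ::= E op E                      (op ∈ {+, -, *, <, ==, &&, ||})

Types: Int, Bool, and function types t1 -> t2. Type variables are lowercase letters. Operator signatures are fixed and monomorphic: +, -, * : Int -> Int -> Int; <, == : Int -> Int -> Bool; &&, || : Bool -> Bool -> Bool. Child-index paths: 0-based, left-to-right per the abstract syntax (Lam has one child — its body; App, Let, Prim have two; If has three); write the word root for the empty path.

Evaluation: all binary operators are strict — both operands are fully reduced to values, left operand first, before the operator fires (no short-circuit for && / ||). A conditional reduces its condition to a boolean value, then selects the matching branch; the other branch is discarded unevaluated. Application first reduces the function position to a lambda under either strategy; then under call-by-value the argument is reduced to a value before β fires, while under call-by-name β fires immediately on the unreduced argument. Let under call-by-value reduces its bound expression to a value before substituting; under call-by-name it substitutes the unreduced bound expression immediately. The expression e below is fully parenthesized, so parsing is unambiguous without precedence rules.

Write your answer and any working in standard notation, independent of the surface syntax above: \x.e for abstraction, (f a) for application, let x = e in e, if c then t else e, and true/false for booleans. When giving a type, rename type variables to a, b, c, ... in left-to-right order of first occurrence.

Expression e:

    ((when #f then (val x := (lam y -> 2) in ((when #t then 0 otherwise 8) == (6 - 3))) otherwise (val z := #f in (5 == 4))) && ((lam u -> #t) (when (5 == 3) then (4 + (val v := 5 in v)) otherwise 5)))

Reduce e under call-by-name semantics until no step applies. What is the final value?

Answer: false

Trace:
step 0: ((if false then (let x = (\y.2) in ((if true then 0 else 8) == (6 - 3))) else (let z = false in (5 == 4))) && ((\u.true) (if (5 == 3) then (4 + (let v = 5 in v)) else 5)))
step 1: [if@0] ((let z = false in (5 == 4)) && ((\u.true) (if (5 == 3) then (4 + (let v = 5 in v)) else 5)))
step 2: [let@0] ((5 == 4) && ((\u.true) (if (5 == 3) then (4 + (let v = 5 in v)) else 5)))
step 3: [delta@0] (false && ((\u.true) (if (5 == 3) then (4 + (let v = 5 in v)) else 5)))
step 4: [beta@1] (false && true)
step 5: [delta@root] false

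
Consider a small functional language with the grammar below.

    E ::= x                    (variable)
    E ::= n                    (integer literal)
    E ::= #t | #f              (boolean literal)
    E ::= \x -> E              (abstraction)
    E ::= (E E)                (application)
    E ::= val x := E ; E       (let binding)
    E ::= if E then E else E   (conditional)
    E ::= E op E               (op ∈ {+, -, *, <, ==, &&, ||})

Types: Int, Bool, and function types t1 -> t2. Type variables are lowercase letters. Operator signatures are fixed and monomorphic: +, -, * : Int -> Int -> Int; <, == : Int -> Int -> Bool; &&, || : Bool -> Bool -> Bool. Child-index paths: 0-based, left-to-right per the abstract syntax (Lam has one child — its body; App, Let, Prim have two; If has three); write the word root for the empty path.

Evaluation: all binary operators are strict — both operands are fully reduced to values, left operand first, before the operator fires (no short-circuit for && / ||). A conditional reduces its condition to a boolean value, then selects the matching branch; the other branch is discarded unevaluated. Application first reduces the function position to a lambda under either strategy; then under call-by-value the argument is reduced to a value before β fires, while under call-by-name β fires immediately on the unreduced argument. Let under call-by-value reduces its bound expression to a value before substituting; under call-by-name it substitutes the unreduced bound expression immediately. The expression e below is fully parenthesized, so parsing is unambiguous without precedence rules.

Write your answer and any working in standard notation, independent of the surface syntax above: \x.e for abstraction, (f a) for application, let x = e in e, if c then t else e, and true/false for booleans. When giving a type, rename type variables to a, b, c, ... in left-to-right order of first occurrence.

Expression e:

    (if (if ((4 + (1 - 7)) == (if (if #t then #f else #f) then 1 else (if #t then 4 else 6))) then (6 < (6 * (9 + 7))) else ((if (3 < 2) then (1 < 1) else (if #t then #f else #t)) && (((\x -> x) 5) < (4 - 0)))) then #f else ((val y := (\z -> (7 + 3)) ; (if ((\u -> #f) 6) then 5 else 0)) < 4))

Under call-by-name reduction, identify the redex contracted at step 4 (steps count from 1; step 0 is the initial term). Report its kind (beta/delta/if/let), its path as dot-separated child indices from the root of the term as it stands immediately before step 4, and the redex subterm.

Answer: if at 0.0.1 : (if false then 1 else (if true then 4 else 6))

Derivation:
step 0: (if (if ((4 + (1 - 7)) == (if (if true then false else false) then 1 else (if true then 4 else 6))) then (6 < (6 * (9 + 7))) else ((if (3 < 2) then (1 < 1) else (if true then false else true)) && (((\x.x) 5) < (4 - 0)))) then false else ((let y = (\z.(7 + 3)) in (if ((\u.false) 6) then 5 else 0)) < 4))
step 1: [delta@0.0.0.1] (if (if ((4 + -6) == (if (if true then false else false) then 1 else (if true then 4 else 6))) then (6 < (6 * (9 + 7))) else ((if (3 < 2) then (1 < 1) else (if true then false else true)) && (((\x.x) 5) < (4 - 0)))) then false else ((let y = (\z.(7 + 3)) in (if ((\u.false) 6) then 5 else 0)) < 4))
step 2: [delta@0.0.0] (if (if (-2 == (if (if true then false else false) then 1 else (if true then 4 else 6))) then (6 < (6 * (9 + 7))) else ((if (3 < 2) then (1 < 1) else (if true then false else true)) && (((\x.x) 5) < (4 - 0)))) then false else ((let y = (\z.(7 + 3)) in (if ((\u.false) 6) then 5 else 0)) < 4))
step 3: [if@0.0.1.0] (if (if (-2 == (if false then 1 else (if true then 4 else 6))) then (6 < (6 * (9 + 7))) else ((if (3 < 2) then (1 < 1) else (if true then false else true)) && (((\x.x) 5) < (4 - 0)))) then false else ((let y = (\z.(7 + 3)) in (if ((\u.false) 6) then 5 else 0)) < 4))
step 4: [if@0.0.1] (if (if (-2 == (if true then 4 else 6)) then (6 < (6 * (9 + 7))) else ((if (3 < 2) then (1 < 1) else (if true then false else true)) && (((\x.x) 5) < (4 - 0)))) then false else ((let y = (\z.(7 + 3)) in (if ((\u.false) 6) then 5 else 0)) < 4))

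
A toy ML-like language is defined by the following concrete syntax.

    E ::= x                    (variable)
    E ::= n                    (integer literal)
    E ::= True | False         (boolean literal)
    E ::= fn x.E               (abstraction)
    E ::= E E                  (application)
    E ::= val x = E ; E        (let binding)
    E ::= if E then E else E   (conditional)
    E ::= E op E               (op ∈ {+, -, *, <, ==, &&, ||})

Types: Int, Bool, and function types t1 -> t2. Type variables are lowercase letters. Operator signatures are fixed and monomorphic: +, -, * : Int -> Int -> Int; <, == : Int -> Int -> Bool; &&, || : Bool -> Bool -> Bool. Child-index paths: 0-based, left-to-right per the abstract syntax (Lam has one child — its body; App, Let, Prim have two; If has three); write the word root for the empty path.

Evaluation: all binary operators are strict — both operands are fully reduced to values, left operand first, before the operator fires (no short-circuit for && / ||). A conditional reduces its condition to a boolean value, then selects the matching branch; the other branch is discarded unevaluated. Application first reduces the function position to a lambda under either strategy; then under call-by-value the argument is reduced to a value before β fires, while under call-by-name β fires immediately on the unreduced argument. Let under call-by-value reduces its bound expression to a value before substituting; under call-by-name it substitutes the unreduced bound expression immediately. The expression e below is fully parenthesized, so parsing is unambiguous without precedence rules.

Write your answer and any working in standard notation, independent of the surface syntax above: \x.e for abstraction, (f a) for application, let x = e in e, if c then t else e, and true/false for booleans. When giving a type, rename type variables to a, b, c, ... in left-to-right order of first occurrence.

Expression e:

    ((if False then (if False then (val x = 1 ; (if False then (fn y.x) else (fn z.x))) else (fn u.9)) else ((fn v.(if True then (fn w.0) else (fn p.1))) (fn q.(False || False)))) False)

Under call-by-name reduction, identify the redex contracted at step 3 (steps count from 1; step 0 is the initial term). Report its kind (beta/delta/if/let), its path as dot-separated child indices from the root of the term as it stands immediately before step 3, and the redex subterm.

Answer: if at 0 : (if true then (\w.0) else (\p.1))

Derivation:
step 0: ((if false then (if false then (let x = 1 in (if false then (\y.x) else (\z.x))) else (\u.9)) else ((\v.(if true then (\w.0) else (\p.1))) (\q.(false || false)))) false)
step 1: [if@0] (((\v.(if true then (\w.0) else (\p.1))) (\q.(false || false))) false)
step 2: [beta@0] ((if true then (\w.0) else (\p.1)) false)
step 3: [if@0] ((\w.0) false)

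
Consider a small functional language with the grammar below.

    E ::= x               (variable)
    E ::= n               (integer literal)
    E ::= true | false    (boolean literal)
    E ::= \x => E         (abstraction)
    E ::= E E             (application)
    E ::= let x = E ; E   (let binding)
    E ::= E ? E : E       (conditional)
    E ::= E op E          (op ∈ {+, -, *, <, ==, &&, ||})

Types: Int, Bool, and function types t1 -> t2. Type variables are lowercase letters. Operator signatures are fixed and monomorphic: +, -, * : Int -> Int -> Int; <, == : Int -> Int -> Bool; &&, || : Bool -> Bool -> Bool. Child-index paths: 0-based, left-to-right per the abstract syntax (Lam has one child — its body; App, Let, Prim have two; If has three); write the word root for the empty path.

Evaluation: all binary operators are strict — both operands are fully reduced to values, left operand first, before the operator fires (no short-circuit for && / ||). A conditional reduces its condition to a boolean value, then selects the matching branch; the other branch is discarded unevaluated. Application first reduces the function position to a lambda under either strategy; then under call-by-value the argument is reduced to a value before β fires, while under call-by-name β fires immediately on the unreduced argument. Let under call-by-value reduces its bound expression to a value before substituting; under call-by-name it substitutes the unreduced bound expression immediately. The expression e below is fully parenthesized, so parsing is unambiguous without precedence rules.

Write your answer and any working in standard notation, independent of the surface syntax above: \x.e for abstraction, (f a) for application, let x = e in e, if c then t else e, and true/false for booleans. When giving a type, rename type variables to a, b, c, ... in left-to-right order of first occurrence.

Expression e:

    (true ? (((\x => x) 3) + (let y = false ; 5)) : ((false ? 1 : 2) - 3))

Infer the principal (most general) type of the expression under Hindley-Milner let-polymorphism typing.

Trace:
  unify Bool ~ Bool
x : a
\x._ : a -> a
  unify a -> a ~ Int -> b
  unify a ~ Int
  unify Int ~ b
_ _ : Int
  unify Int ~ Int
let y : Bool
  unify Int ~ Int
  unify Bool ~ Bool
  unify Int ~ Int
  unify Int ~ Int
  unify Int ~ Int
  unify Int ~ Int

Answer: Int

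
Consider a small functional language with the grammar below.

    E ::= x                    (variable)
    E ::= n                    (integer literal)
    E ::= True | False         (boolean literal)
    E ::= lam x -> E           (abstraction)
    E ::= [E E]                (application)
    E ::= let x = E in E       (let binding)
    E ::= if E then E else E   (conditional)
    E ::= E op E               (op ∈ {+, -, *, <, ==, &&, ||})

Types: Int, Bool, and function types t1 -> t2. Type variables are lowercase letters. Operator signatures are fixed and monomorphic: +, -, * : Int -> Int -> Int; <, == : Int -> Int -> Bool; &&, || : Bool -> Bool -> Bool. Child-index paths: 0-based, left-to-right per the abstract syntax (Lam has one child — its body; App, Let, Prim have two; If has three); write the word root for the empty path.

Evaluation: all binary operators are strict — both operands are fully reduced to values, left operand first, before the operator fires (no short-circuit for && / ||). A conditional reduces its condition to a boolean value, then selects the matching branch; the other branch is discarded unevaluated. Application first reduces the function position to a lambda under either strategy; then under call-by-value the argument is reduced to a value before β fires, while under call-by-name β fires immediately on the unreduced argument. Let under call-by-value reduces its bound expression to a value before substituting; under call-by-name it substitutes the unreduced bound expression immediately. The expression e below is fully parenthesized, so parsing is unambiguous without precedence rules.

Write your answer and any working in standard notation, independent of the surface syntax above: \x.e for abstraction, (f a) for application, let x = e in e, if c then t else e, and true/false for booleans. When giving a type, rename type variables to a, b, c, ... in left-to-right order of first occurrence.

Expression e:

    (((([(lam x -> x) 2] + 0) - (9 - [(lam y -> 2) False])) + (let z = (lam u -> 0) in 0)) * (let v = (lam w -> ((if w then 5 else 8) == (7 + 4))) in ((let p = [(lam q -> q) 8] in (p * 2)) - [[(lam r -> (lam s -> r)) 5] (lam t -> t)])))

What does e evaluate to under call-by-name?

Answer: -55

Trace:
step 0: ((((((\x.x) 2) + 0) - (9 - ((\y.2) false))) + (let z = (\u.0) in 0)) * (let v = (\w.((if w then 5 else 8) == (7 + 4))) in ((let p = ((\q.q) 8) in (p * 2)) - (((\r.(\s.r)) 5) (\t.t)))))
step 1: [beta@0.0.0.0] ((((2 + 0) - (9 - ((\y.2) false))) + (let z = (\u.0) in 0)) * (let v = (\w.((if w then 5 else 8) == (7 + 4))) in ((let p = ((\q.q) 8) in (p * 2)) - (((\r.(\s.r)) 5) (\t.t)))))
step 2: [delta@0.0.0] (((2 - (9 - ((\y.2) false))) + (let z = (\u.0) in 0)) * (let v = (\w.((if w then 5 else 8) == (7 + 4))) in ((let p = ((\q.q) 8) in (p * 2)) - (((\r.(\s.r)) 5) (\t.t)))))
step 3: [beta@0.0.1.1] (((2 - (9 - 2)) + (let z = (\u.0) in 0)) * (let v = (\w.((if w then 5 else 8) == (7 + 4))) in ((let p = ((\q.q) 8) in (p * 2)) - (((\r.(\s.r)) 5) (\t.t)))))
step 4: [delta@0.0.1] (((2 - 7) + (let z = (\u.0) in 0)) * (let v = (\w.((if w then 5 else 8) == (7 + 4))) in ((let p = ((\q.q) 8) in (p * 2)) - (((\r.(\s.r)) 5) (\t.t)))))
step 5: [delta@0.0] ((-5 + (let z = (\u.0) in 0)) * (let v = (\w.((if w then 5 else 8) == (7 + 4))) in ((let p = ((\q.q) 8) in (p * 2)) - (((\r.(\s.r)) 5) (\t.t)))))
step 6: [let@0.1] ((-5 + 0) * (let v = (\w.((if w then 5 else 8) == (7 + 4))) in ((let p = ((\q.q) 8) in (p * 2)) - (((\r.(\s.r)) 5) (\t.t)))))
step 7: [delta@0] (-5 * (let v = (\w.((if w then 5 else 8) == (7 + 4))) in ((let p = ((\q.q) 8) in (p * 2)) - (((\r.(\s.r)) 5) (\t.t)))))
step 8: [let@1] (-5 * ((let p = ((\q.q) 8) in (p * 2)) - (((\r.(\s.r)) 5) (\t.t))))
step 9: [let@1.0] (-5 * ((((\q.q) 8) * 2) - (((\r.(\s.r)) 5) (\t.t))))
step 10: [beta@1.0.0] (-5 * ((8 * 2) - (((\r.(\s.r)) 5) (\t.t))))
step 11: [delta@1.0] (-5 * (16 - (((\r.(\s.r)) 5) (\t.t))))
step 12: [beta@1.1.0] (-5 * (16 - ((\s.5) (\t.t))))
step 13: [beta@1.1] (-5 * (16 - 5))
step 14: [delta@1] (-5 * 11)
step 15: [delta@root] -55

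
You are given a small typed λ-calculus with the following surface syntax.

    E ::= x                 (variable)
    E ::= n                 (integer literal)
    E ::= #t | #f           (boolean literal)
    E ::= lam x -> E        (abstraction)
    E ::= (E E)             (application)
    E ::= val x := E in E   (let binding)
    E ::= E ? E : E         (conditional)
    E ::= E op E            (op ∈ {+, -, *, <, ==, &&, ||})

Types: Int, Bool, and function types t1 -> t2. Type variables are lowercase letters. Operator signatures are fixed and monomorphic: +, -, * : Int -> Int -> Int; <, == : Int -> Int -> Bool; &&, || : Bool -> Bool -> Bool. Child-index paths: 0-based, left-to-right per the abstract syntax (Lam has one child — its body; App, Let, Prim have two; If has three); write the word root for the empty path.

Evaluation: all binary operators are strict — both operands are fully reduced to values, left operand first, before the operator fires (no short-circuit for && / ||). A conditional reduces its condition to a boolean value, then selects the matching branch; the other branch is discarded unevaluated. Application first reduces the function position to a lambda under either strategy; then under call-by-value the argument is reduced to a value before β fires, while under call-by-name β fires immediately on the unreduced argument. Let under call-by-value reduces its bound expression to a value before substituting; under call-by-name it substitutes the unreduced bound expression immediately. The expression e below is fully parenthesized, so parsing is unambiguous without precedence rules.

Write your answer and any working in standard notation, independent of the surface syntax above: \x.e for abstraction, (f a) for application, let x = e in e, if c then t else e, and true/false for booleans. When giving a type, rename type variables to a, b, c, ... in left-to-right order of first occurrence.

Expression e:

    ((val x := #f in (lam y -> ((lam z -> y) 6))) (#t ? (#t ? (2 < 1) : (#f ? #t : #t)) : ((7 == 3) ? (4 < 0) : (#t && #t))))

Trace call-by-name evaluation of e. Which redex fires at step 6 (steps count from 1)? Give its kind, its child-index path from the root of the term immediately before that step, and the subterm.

Answer: delta at root : (2 < 1)

Trace:
step 0: ((let x = false in (\y.((\z.y) 6))) (if true then (if true then (2 < 1) else (if false then true else true)) else (if (7 == 3) then (4 < 0) else (true && true))))
step 1: [let@0] ((\y.((\z.y) 6)) (if true then (if true then (2 < 1) else (if false then true else true)) else (if (7 == 3) then (4 < 0) else (true && true))))
step 2: [beta@root] ((\z.(if true then (if true then (2 < 1) else (if false then true else true)) else (if (7 == 3) then (4 < 0) else (true && true)))) 6)
step 3: [beta@root] (if true then (if true then (2 < 1) else (if false then true else true)) else (if (7 == 3) then (4 < 0) else (true && true)))
step 4: [if@root] (if true then (2 < 1) else (if false then true else true))
step 5: [if@root] (2 < 1)
step 6: [delta@root] false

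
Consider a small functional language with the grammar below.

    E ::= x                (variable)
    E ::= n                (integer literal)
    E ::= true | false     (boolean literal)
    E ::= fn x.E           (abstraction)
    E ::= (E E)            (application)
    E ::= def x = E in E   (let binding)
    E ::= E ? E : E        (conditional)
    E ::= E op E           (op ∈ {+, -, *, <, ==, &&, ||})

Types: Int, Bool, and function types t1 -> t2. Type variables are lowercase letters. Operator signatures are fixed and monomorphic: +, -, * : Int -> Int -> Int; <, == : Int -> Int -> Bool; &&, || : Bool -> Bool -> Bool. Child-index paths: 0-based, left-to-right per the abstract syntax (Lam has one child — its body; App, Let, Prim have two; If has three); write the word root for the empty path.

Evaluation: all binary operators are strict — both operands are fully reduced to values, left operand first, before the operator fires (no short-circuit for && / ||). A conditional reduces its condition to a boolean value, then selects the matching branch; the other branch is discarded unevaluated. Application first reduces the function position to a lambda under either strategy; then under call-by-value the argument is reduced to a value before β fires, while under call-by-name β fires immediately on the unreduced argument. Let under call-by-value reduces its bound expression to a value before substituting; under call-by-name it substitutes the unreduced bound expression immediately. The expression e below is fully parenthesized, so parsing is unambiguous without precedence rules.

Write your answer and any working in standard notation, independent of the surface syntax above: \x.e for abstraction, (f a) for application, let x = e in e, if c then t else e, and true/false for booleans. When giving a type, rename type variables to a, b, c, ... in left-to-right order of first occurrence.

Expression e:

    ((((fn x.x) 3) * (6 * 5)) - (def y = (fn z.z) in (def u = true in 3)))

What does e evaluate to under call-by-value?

Answer: 87

Working:
step 0: ((((\x.x) 3) * (6 * 5)) - (let y = (\z.z) in (let u = true in 3)))
step 1: [beta@0.0] ((3 * (6 * 5)) - (let y = (\z.z) in (let u = true in 3)))
step 2: [delta@0.1] ((3 * 30) - (let y = (\z.z) in (let u = true in 3)))
step 3: [delta@0] (90 - (let y = (\z.z) in (let u = true in 3)))
step 4: [let@1] (90 - (let u = true in 3))
step 5: [let@1] (90 - 3)
step 6: [delta@root] 87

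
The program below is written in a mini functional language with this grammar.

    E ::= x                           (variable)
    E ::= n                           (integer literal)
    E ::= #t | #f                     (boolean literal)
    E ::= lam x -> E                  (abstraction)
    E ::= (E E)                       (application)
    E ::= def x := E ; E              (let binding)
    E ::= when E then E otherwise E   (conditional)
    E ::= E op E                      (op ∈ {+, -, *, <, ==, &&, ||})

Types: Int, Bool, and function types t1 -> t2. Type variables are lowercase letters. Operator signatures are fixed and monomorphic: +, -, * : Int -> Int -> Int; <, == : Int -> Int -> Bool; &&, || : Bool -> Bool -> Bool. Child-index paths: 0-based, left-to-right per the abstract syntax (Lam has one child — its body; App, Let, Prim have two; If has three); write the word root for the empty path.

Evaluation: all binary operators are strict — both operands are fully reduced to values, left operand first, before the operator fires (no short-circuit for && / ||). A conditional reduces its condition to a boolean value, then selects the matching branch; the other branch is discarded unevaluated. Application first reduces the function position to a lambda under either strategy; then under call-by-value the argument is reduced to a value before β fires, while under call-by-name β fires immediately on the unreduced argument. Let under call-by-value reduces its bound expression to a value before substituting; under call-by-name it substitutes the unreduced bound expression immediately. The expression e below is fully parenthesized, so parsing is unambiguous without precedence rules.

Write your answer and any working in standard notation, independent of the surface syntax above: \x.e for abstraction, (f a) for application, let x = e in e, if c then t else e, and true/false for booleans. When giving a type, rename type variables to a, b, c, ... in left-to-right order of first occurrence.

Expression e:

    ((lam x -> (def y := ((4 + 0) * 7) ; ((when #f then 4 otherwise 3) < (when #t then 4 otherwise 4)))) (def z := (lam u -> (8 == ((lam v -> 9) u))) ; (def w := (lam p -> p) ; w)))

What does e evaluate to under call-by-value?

Derivation:
step 0: ((\x.(let y = ((4 + 0) * 7) in ((if false then 4 else 3) < (if true then 4 else 4)))) (let z = (\u.(8 == ((\v.9) u))) in (let w = (\p.p) in w)))
step 1: [let@1] ((\x.(let y = ((4 + 0) * 7) in ((if false then 4 else 3) < (if true then 4 else 4)))) (let w = (\p.p) in w))
step 2: [let@1] ((\x.(let y = ((4 + 0) * 7) in ((if false then 4 else 3) < (if true then 4 else 4)))) (\p.p))
step 3: [beta@root] (let y = ((4 + 0) * 7) in ((if false then 4 else 3) < (if true then 4 else 4)))
step 4: [delta@0.0] (let y = (4 * 7) in ((if false then 4 else 3) < (if true then 4 else 4)))
step 5: [delta@0] (let y = 28 in ((if false then 4 else 3) < (if true then 4 else 4)))
step 6: [let@root] ((if false then 4 else 3) < (if true then 4 else 4))
step 7: [if@0] (3 < (if true then 4 else 4))
step 8: [if@1] (3 < 4)
step 9: [delta@root] true

Answer: true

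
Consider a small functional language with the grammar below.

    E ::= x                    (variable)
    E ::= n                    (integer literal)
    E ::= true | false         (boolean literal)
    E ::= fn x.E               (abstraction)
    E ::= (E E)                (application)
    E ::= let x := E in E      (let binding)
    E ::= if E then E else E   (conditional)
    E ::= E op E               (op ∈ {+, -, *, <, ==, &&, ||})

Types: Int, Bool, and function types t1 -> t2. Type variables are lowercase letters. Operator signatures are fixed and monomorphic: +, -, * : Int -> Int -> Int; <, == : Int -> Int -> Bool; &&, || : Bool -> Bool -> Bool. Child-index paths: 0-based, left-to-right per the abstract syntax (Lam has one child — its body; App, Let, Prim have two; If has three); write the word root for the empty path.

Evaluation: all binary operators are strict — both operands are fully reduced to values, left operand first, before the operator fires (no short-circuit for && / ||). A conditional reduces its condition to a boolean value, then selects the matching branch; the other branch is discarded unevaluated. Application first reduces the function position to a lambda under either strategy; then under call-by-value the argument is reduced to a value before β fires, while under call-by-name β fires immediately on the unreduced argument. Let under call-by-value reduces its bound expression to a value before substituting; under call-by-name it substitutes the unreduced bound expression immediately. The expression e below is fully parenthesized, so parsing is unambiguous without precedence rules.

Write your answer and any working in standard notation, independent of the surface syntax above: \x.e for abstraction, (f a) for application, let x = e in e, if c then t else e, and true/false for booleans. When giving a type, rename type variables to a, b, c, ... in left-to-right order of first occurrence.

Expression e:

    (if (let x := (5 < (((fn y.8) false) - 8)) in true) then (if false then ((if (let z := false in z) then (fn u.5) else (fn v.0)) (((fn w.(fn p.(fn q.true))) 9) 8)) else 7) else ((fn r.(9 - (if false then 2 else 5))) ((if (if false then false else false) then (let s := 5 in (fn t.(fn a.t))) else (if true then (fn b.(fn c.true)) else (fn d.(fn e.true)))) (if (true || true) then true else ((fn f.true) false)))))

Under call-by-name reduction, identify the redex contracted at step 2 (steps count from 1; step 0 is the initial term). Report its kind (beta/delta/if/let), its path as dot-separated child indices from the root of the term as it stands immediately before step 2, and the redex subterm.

Answer: if at root : (if true then (if false then ((if (let z = false in z) then (\u.5) else (\v.0)) (((\w.(\p.(\q.true))) 9) 8)) else 7) else ((\r.(9 - (if false then 2 else 5))) ((if (if false then false else false) then (let s = 5 in (\t.(\a.t))) else (if true then (\b.(\c.true)) else (\d.(\e.true)))) (if (true || true) then true else ((\f.true) false)))))

Trace:
step 0: (if (let x = (5 < (((\y.8) false) - 8)) in true) then (if false then ((if (let z = false in z) then (\u.5) else (\v.0)) (((\w.(\p.(\q.true))) 9) 8)) else 7) else ((\r.(9 - (if false then 2 else 5))) ((if (if false then false else false) then (let s = 5 in (\t.(\a.t))) else (if true then (\b.(\c.true)) else (\d.(\e.true)))) (if (true || true) then true else ((\f.true) false)))))
step 1: [let@0] (if true then (if false then ((if (let z = false in z) then (\u.5) else (\v.0)) (((\w.(\p.(\q.true))) 9) 8)) else 7) else ((\r.(9 - (if false then 2 else 5))) ((if (if false then false else false) then (let s = 5 in (\t.(\a.t))) else (if true then (\b.(\c.true)) else (\d.(\e.true)))) (if (true || true) then true else ((\f.true) false)))))
step 2: [if@root] (if false then ((if (let z = false in z) then (\u.5) else (\v.0)) (((\w.(\p.(\q.true))) 9) 8)) else 7)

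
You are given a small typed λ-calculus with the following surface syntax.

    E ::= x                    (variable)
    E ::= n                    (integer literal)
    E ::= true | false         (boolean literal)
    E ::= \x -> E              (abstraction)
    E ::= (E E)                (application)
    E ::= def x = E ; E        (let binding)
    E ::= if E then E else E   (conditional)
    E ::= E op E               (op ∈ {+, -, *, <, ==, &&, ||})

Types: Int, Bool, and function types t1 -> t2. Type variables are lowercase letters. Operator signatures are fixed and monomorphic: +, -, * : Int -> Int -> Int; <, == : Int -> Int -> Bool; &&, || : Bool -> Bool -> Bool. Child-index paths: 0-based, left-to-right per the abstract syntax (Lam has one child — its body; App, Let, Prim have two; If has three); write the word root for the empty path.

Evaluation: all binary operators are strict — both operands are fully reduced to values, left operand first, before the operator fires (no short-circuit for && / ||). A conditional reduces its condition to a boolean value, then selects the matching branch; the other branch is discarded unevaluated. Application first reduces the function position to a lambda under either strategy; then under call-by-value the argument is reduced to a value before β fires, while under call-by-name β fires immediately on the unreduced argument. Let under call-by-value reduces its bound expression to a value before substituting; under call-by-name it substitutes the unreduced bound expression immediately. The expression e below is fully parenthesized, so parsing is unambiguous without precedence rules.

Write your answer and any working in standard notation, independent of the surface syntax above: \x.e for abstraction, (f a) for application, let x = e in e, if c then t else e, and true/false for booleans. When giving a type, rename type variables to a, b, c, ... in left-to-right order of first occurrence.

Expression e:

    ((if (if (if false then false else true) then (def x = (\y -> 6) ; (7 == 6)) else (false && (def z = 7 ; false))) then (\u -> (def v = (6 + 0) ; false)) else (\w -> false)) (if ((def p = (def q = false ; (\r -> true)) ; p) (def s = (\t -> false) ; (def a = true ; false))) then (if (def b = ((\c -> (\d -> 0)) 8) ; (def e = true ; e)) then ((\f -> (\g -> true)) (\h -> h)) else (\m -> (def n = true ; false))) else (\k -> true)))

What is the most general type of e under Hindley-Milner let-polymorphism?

Answer: Bool

Working:
  unify Bool ~ Bool
  unify Bool ~ Bool
  unify Bool ~ Bool
\y._ : a -> Int
let x : forall. a -> Int
  unify Int ~ Int
  unify Int ~ Int
  unify Bool ~ Bool
let z : Int
  unify Bool ~ Bool
  unify Bool ~ Bool
  unify Bool ~ Bool
  unify Int ~ Int
  unify Int ~ Int
let v : Int
\u._ : b -> Bool
\w._ : c -> Bool
  unify b -> Bool ~ c -> Bool
  unify b ~ c
  unify Bool ~ Bool
let q : Bool
\r._ : d -> Bool
let p : forall. d -> Bool
p : e -> Bool
\t._ : f -> Bool
let s : forall. f -> Bool
let a : Bool
  unify e -> Bool ~ Bool -> g
  unify e ~ Bool
  unify Bool ~ g
_ _ : Bool
  unify Bool ~ Bool
\d._ : i -> Int
\c._ : h -> i -> Int
  unify h -> i -> Int ~ Int -> j
  unify h ~ Int
  unify i -> Int ~ j
_ _ : i -> Int
let b : forall. i -> Int
let e : Bool
e : Bool
  unify Bool ~ Bool
\g._ : l -> Bool
\f._ : k -> l -> Bool
h : m
\h._ : m -> m
  unify k -> l -> Bool ~ (m -> m) -> n
  unify k ~ m -> m
  unify l -> Bool ~ n
_ _ : l -> Bool
let n : Bool
\m._ : o -> Bool
  unify l -> Bool ~ o -> Bool
  unify l ~ o
  unify Bool ~ Bool
\k._ : p -> Bool
  unify o -> Bool ~ p -> Bool
  unify o ~ p
  unify Bool ~ Bool
  unify c -> Bool ~ (p -> Bool) -> q
  unify c ~ p -> Bool
  unify Bool ~ q
_ _ : Bool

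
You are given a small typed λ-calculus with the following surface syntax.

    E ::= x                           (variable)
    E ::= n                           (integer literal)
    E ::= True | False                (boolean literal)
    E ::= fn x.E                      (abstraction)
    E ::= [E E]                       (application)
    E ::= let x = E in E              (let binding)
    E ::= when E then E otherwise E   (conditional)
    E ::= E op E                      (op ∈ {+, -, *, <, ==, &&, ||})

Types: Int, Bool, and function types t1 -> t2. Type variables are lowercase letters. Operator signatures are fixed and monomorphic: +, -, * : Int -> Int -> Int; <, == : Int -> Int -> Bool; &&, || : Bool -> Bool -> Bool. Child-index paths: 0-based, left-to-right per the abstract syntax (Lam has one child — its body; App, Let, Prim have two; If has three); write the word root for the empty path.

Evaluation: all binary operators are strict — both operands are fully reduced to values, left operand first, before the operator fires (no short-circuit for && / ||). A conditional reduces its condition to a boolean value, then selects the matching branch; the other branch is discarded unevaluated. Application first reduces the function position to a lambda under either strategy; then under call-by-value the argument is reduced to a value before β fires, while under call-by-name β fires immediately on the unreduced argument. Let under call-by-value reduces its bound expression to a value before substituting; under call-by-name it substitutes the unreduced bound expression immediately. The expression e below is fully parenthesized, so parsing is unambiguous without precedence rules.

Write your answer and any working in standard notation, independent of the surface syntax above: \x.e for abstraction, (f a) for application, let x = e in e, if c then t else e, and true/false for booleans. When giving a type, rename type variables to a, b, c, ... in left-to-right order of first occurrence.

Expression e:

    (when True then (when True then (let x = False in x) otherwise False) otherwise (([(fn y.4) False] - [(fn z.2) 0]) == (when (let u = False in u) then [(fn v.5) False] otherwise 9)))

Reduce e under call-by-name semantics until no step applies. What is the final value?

Answer: false

Working:
step 0: (if true then (if true then (let x = false in x) else false) else ((((\y.4) false) - ((\z.2) 0)) == (if (let u = false in u) then ((\v.5) false) else 9)))
step 1: [if@root] (if true then (let x = false in x) else false)
step 2: [if@root] (let x = false in x)
step 3: [let@root] false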